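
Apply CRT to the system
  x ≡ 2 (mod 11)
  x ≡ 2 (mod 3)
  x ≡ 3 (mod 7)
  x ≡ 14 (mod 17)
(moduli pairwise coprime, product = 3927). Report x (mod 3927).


Product of moduli M = 11 · 3 · 7 · 17 = 3927.
Merge one congruence at a time:
  Start: x ≡ 2 (mod 11).
  Combine with x ≡ 2 (mod 3); new modulus lcm = 33.
    Write x = 2 + 11·t and substitute into x ≡ 2 (mod 3): 11·t ≡ 2 − 2 = 0 (mod 3).
    Reduce coefficients mod 3: 2·t ≡ 0 (mod 3).
    The inverse of 2 mod 3 is 2 (since 2·2 = 4 = 1·3 + 1), so t ≡ 2·0 = 0 ≡ 0 (mod 3).
    Then x = 2 + 11·0 = 2, valid modulo lcm(11, 3) = 33: x ≡ 2 (mod 33).
  Combine with x ≡ 3 (mod 7); new modulus lcm = 231.
    Write x = 2 + 33·t and substitute into x ≡ 3 (mod 7): 33·t ≡ 3 − 2 = 1 (mod 7).
    Reduce coefficients mod 7: 5·t ≡ 1 (mod 7).
    The inverse of 5 mod 7 is 3 (since 5·3 = 15 = 2·7 + 1), so t ≡ 3·1 = 3 ≡ 3 (mod 7).
    Then x = 2 + 33·3 = 101, valid modulo lcm(33, 7) = 231: x ≡ 101 (mod 231).
  Combine with x ≡ 14 (mod 17); new modulus lcm = 3927.
    Write x = 101 + 231·t and substitute into x ≡ 14 (mod 17): 231·t ≡ 14 − 101 = -87 (mod 17).
    Reduce coefficients mod 17: 10·t ≡ 15 (mod 17).
    The inverse of 10 mod 17 is 12 (since 10·12 = 120 = 7·17 + 1), so t ≡ 12·15 = 180 ≡ 10 (mod 17).
    Then x = 101 + 231·10 = 2411, valid modulo lcm(231, 17) = 3927: x ≡ 2411 (mod 3927).
Verify against each original: 2411 mod 11 = 2, 2411 mod 3 = 2, 2411 mod 7 = 3, 2411 mod 17 = 14.

x ≡ 2411 (mod 3927).


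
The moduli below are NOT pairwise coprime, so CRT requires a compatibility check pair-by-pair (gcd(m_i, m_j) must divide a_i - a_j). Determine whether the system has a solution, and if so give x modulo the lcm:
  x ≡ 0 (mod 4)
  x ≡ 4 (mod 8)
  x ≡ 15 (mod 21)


Moduli 4, 8, 21 are not pairwise coprime, so CRT works modulo lcm(m_i) when all pairwise compatibility conditions hold.
Pairwise compatibility: gcd(m_i, m_j) must divide a_i - a_j for every pair.
Merge one congruence at a time:
  Start: x ≡ 0 (mod 4).
  Combine with x ≡ 4 (mod 8): gcd(4, 8) = 4; 4 - 0 = 4, which IS divisible by 4, so compatible.
    Write x = 0 + 4·t and substitute into x ≡ 4 (mod 8): 4·t ≡ 4 − 0 = 4 (mod 8).
    Divide the congruence (and modulus) by g = 4: 1·t ≡ 1 (mod 2).
    So t ≡ 1 (mod 2).
    Then x = 0 + 4·1 = 4, valid modulo lcm(4, 8) = 8: x ≡ 4 (mod 8).
  Combine with x ≡ 15 (mod 21): gcd(8, 21) = 1; 15 - 4 = 11, which IS divisible by 1, so compatible.
    Write x = 4 + 8·t and substitute into x ≡ 15 (mod 21): 8·t ≡ 15 − 4 = 11 (mod 21).
    The inverse of 8 mod 21 is 8 (since 8·8 = 64 = 3·21 + 1), so t ≡ 8·11 = 88 ≡ 4 (mod 21).
    Then x = 4 + 8·4 = 36, valid modulo lcm(8, 21) = 168: x ≡ 36 (mod 168).
Verify: 36 mod 4 = 0, 36 mod 8 = 4, 36 mod 21 = 15.

x ≡ 36 (mod 168).


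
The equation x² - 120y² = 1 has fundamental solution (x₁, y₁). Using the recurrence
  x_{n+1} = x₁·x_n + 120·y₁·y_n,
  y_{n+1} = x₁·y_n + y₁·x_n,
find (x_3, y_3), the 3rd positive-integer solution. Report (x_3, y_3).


Step 1: Find the fundamental solution (x₁, y₁) of x² - 120y² = 1.
  Expand √120 as a continued fraction. a₀ = ⌊√120⌋ = 10; iterate m_{k+1} = d_k·a_k − m_k, d_{k+1} = (120 − m_{k+1}²)/d_k, a_{k+1} = ⌊(a₀ + m_{k+1})/d_{k+1}⌋ (starting m₀ = 0, d₀ = 1), with convergents p_k = a_k·p_{k-1} + p_{k-2}, q_k = a_k·q_{k-1} + q_{k-2} (p₋₁ = 1, q₋₁ = 0):
  k = 0: a₀ = 10; p₀/q₀ = 10/1; p₀² − 120·q₀² = 100 − 120 = -20.
  k = 1: m = 10, d = 20, a = ⌊(10 + 10)/20⌋ = 1; p/q = (1·10 + 1)/(1·1 + 0) = 11/1; p² − 120·q² = 121 − 120 = 1.
  The first convergent with p² − 120·q² = 1 gives the fundamental solution (x₁, y₁) = (11, 1).
Step 2: Apply the recurrence (x_{n+1}, y_{n+1}) = (x₁x_n + 120y₁y_n, x₁y_n + y₁x_n) repeatedly.
  From (x_1, y_1) = (11, 1): x_2 = 11·11 + 120·1·1 = 241; y_2 = 11·1 + 1·11 = 22.
  From (x_2, y_2) = (241, 22): x_3 = 11·241 + 120·1·22 = 5291; y_3 = 11·22 + 1·241 = 483.
Step 3: Verify x_3² - 120·y_3² = 27994681 - 27994680 = 1 (should be 1). ✓

(x_1, y_1) = (11, 1); (x_3, y_3) = (5291, 483).


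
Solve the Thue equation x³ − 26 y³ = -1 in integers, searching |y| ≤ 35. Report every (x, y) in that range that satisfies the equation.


The equation is x³ - 26y³ = -1. For fixed y, x³ = 26·y³ − 1, so a solution requires the RHS to be a perfect cube.
Strategy: iterate y from -35 to 35, compute RHS = 26·y³ − 1, and check whether it is a (positive or negative) perfect cube.
Check small values of y:
  y = 0: RHS = -1 = (-1)³ ⇒ x = -1 works.
  y = 1: RHS = 25 is not a perfect cube.
  y = -1: RHS = -27 = (-3)³ ⇒ x = -3 works.
  y = 2: RHS = 207 is not a perfect cube.
  y = -2: RHS = -209 is not a perfect cube.
  y = 3: RHS = 701 is not a perfect cube.
  y = -3: RHS = -703 is not a perfect cube.
Continuing the search up to |y| = 35 finds no further solutions beyond those listed.
Collected solutions: (-1, 0), (-3, -1).

Solutions (with |y| ≤ 35): (-1, 0), (-3, -1).


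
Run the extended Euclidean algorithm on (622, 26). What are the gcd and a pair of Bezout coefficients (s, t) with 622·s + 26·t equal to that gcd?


Euclidean algorithm on (622, 26) — divide until remainder is 0:
  622 = 23 · 26 + 24
  26 = 1 · 24 + 2
  24 = 12 · 2 + 0
gcd(622, 26) = 2.
Track Bezout coefficients alongside the remainders: start with r₀ = 622 = a·1 + b·0 (s = 1, t = 0) and r₁ = 26 = a·0 + b·1 (s = 0, t = 1); each new remainder r_{k+1} = r_{k-1} − q_k·r_k inherits s_{k+1} = s_{k-1} − q_k·s_k, t_{k+1} = t_{k-1} − q_k·t_k, so r_k = a·s_k + b·t_k at every step:
  q = 23: r = 24, s = 1 − 23·0 = 1, t = 0 − 23·1 = -23  (check: 622·1 + 26·(-23) = 24)
  q = 1: r = 2, s = 0 − 1·1 = -1, t = 1 − 1·(-23) = 24  (check: 622·(-1) + 26·24 = 2)
The row with r = 2 (the gcd) gives the Bezout coefficients s = -1, t = 24.
Result: 622 · (-1) + 26 · (24) = 2.

gcd(622, 26) = 2; s = -1, t = 24 (check: 622·(-1) + 26·24 = 2).


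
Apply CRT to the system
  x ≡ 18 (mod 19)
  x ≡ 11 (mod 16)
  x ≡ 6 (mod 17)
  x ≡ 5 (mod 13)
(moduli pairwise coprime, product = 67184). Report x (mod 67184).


Product of moduli M = 19 · 16 · 17 · 13 = 67184.
Merge one congruence at a time:
  Start: x ≡ 18 (mod 19).
  Combine with x ≡ 11 (mod 16); new modulus lcm = 304.
    Write x = 18 + 19·t and substitute into x ≡ 11 (mod 16): 19·t ≡ 11 − 18 = -7 (mod 16).
    Reduce coefficients mod 16: 3·t ≡ 9 (mod 16).
    The inverse of 3 mod 16 is 11 (since 3·11 = 33 = 2·16 + 1), so t ≡ 11·9 = 99 ≡ 3 (mod 16).
    Then x = 18 + 19·3 = 75, valid modulo lcm(19, 16) = 304: x ≡ 75 (mod 304).
  Combine with x ≡ 6 (mod 17); new modulus lcm = 5168.
    Write x = 75 + 304·t and substitute into x ≡ 6 (mod 17): 304·t ≡ 6 − 75 = -69 (mod 17).
    Reduce coefficients mod 17: 15·t ≡ 16 (mod 17).
    The inverse of 15 mod 17 is 8 (since 15·8 = 120 = 7·17 + 1), so t ≡ 8·16 = 128 ≡ 9 (mod 17).
    Then x = 75 + 304·9 = 2811, valid modulo lcm(304, 17) = 5168: x ≡ 2811 (mod 5168).
  Combine with x ≡ 5 (mod 13); new modulus lcm = 67184.
    Write x = 2811 + 5168·t and substitute into x ≡ 5 (mod 13): 5168·t ≡ 5 − 2811 = -2806 (mod 13).
    Reduce coefficients mod 13: 7·t ≡ 2 (mod 13).
    The inverse of 7 mod 13 is 2 (since 7·2 = 14 = 1·13 + 1), so t ≡ 2·2 = 4 ≡ 4 (mod 13).
    Then x = 2811 + 5168·4 = 23483, valid modulo lcm(5168, 13) = 67184: x ≡ 23483 (mod 67184).
Verify against each original: 23483 mod 19 = 18, 23483 mod 16 = 11, 23483 mod 17 = 6, 23483 mod 13 = 5.

x ≡ 23483 (mod 67184).


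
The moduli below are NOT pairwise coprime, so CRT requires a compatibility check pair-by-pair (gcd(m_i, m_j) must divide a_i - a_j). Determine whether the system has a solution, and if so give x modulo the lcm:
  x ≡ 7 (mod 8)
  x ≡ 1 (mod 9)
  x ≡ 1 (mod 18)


Moduli 8, 9, 18 are not pairwise coprime, so CRT works modulo lcm(m_i) when all pairwise compatibility conditions hold.
Pairwise compatibility: gcd(m_i, m_j) must divide a_i - a_j for every pair.
Merge one congruence at a time:
  Start: x ≡ 7 (mod 8).
  Combine with x ≡ 1 (mod 9): gcd(8, 9) = 1; 1 - 7 = -6, which IS divisible by 1, so compatible.
    Write x = 7 + 8·t and substitute into x ≡ 1 (mod 9): 8·t ≡ 1 − 7 = -6 (mod 9).
    Reduce coefficients mod 9: 8·t ≡ 3 (mod 9).
    The inverse of 8 mod 9 is 8 (since 8·8 = 64 = 7·9 + 1), so t ≡ 8·3 = 24 ≡ 6 (mod 9).
    Then x = 7 + 8·6 = 55, valid modulo lcm(8, 9) = 72: x ≡ 55 (mod 72).
  Combine with x ≡ 1 (mod 18): gcd(72, 18) = 18; 1 - 55 = -54, which IS divisible by 18, so compatible.
    Write x = 55 + 72·t and substitute into x ≡ 1 (mod 18): 72·t ≡ 1 − 55 = -54 (mod 18).
    Divide the congruence (and modulus) by g = 18: 4·t ≡ -3 (mod 1).
    Modulo 1 every t works; take t = 0.
    Then x = 55 + 72·0 = 55, valid modulo lcm(72, 18) = 72: x ≡ 55 (mod 72).
Verify: 55 mod 8 = 7, 55 mod 9 = 1, 55 mod 18 = 1.

x ≡ 55 (mod 72).


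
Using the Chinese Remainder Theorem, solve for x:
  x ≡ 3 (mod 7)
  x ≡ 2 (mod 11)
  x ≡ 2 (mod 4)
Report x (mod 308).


Moduli 7, 11, 4 are pairwise coprime; by CRT there is a unique solution modulo M = 7 · 11 · 4 = 308.
Solve pairwise, accumulating the modulus:
  Start with x ≡ 3 (mod 7).
  Combine with x ≡ 2 (mod 11): since gcd(7, 11) = 1, we get a unique residue mod 77.
    Write x = 3 + 7·t and substitute into x ≡ 2 (mod 11): 7·t ≡ 2 − 3 = -1 (mod 11).
    Reduce coefficients mod 11: 7·t ≡ 10 (mod 11).
    The inverse of 7 mod 11 is 8 (since 7·8 = 56 = 5·11 + 1), so t ≡ 8·10 = 80 ≡ 3 (mod 11).
    Then x = 3 + 7·3 = 24, valid modulo lcm(7, 11) = 77: x ≡ 24 (mod 77).
  Combine with x ≡ 2 (mod 4): since gcd(77, 4) = 1, we get a unique residue mod 308.
    Write x = 24 + 77·t and substitute into x ≡ 2 (mod 4): 77·t ≡ 2 − 24 = -22 (mod 4).
    Reduce coefficients mod 4: 1·t ≡ 2 (mod 4).
    So t ≡ 2 (mod 4).
    Then x = 24 + 77·2 = 178, valid modulo lcm(77, 4) = 308: x ≡ 178 (mod 308).
Verify: 178 mod 7 = 3 ✓, 178 mod 11 = 2 ✓, 178 mod 4 = 2 ✓.

x ≡ 178 (mod 308).


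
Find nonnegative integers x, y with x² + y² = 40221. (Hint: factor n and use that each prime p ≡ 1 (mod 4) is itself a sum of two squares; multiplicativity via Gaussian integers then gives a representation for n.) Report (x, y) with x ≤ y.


Step 1: Factor n = 40221 = 3^2 · 41 · 109.
Step 2: Check the mod-4 condition on each prime factor: 3 ≡ 3 (mod 4), exponent 2 (must be even); 41 ≡ 1 (mod 4), exponent 1; 109 ≡ 1 (mod 4), exponent 1.
All primes ≡ 3 (mod 4) appear to even exponent (or don't appear), so by the two-squares theorem n IS expressible as a sum of two squares.
Step 3: Build a representation. Group n = k² · m with k = 3 and m = 41 · 109 = 4469 (a product of primes ≡ 1 (mod 4)); a representation of m scales to one of n via (k·x)² + (k·y)² = k²(x² + y²). Each prime p ≡ 1 (mod 4) is itself a sum of two squares; find a² by testing p − a² for a perfect square:
  41: 41 − 1² = 40, 41 − 2² = 37, 41 − 3² = 32, 41 − 4² = 25 = 5² ⇒ 41 = 4² + 5².
  109: 109 − 1² = 108, 109 − 2² = 105, 109 − 3² = 100 = 10² ⇒ 109 = 3² + 10².
  Combine using the Brahmagupta–Fibonacci identity (a² + b²)(c² + d²) = (ac − bd)² + (ad + bc)² = (ac + bd)² + (ad − bc)²:
  41 · 109 = 4469: from (4² + 5²)(3² + 10²), take (4·3 − 5·10, 4·10 + 5·3) = (12 − 50, 40 + 15) = (-38, 55); dropping signs (only squares matter) gives (38, 55); check 38² + 55² = 1444 + 3025 = 4469 ✓.
  Scale by k = 3: (3·38, 3·55) = (114, 165).
Step 4: Order so x ≤ y and verify: 114² + 165² = 12996 + 27225 = 40221 = n. ✓

n = 40221 = 114² + 165² (one valid representation with x ≤ y).


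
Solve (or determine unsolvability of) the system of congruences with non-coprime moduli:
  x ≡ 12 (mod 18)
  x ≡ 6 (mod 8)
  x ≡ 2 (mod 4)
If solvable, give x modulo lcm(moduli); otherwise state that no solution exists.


Moduli 18, 8, 4 are not pairwise coprime, so CRT works modulo lcm(m_i) when all pairwise compatibility conditions hold.
Pairwise compatibility: gcd(m_i, m_j) must divide a_i - a_j for every pair.
Merge one congruence at a time:
  Start: x ≡ 12 (mod 18).
  Combine with x ≡ 6 (mod 8): gcd(18, 8) = 2; 6 - 12 = -6, which IS divisible by 2, so compatible.
    Write x = 12 + 18·t and substitute into x ≡ 6 (mod 8): 18·t ≡ 6 − 12 = -6 (mod 8).
    Divide the congruence (and modulus) by g = 2: 9·t ≡ -3 (mod 4).
    Reduce coefficients mod 4: 1·t ≡ 1 (mod 4).
    So t ≡ 1 (mod 4).
    Then x = 12 + 18·1 = 30, valid modulo lcm(18, 8) = 72: x ≡ 30 (mod 72).
  Combine with x ≡ 2 (mod 4): gcd(72, 4) = 4; 2 - 30 = -28, which IS divisible by 4, so compatible.
    Write x = 30 + 72·t and substitute into x ≡ 2 (mod 4): 72·t ≡ 2 − 30 = -28 (mod 4).
    Divide the congruence (and modulus) by g = 4: 18·t ≡ -7 (mod 1).
    Modulo 1 every t works; take t = 0.
    Then x = 30 + 72·0 = 30, valid modulo lcm(72, 4) = 72: x ≡ 30 (mod 72).
Verify: 30 mod 18 = 12, 30 mod 8 = 6, 30 mod 4 = 2.

x ≡ 30 (mod 72).


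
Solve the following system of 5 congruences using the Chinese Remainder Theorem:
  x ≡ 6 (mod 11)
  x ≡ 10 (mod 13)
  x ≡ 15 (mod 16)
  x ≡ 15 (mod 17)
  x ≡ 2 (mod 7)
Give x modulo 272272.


Product of moduli M = 11 · 13 · 16 · 17 · 7 = 272272.
Merge one congruence at a time:
  Start: x ≡ 6 (mod 11).
  Combine with x ≡ 10 (mod 13); new modulus lcm = 143.
    Write x = 6 + 11·t and substitute into x ≡ 10 (mod 13): 11·t ≡ 10 − 6 = 4 (mod 13).
    The inverse of 11 mod 13 is 6 (since 11·6 = 66 = 5·13 + 1), so t ≡ 6·4 = 24 ≡ 11 (mod 13).
    Then x = 6 + 11·11 = 127, valid modulo lcm(11, 13) = 143: x ≡ 127 (mod 143).
  Combine with x ≡ 15 (mod 16); new modulus lcm = 2288.
    Write x = 127 + 143·t and substitute into x ≡ 15 (mod 16): 143·t ≡ 15 − 127 = -112 (mod 16).
    Reduce coefficients mod 16: 15·t ≡ 0 (mod 16).
    The inverse of 15 mod 16 is 15 (since 15·15 = 225 = 14·16 + 1), so t ≡ 15·0 = 0 ≡ 0 (mod 16).
    Then x = 127 + 143·0 = 127, valid modulo lcm(143, 16) = 2288: x ≡ 127 (mod 2288).
  Combine with x ≡ 15 (mod 17); new modulus lcm = 38896.
    Write x = 127 + 2288·t and substitute into x ≡ 15 (mod 17): 2288·t ≡ 15 − 127 = -112 (mod 17).
    Reduce coefficients mod 17: 10·t ≡ 7 (mod 17).
    The inverse of 10 mod 17 is 12 (since 10·12 = 120 = 7·17 + 1), so t ≡ 12·7 = 84 ≡ 16 (mod 17).
    Then x = 127 + 2288·16 = 36735, valid modulo lcm(2288, 17) = 38896: x ≡ 36735 (mod 38896).
  Combine with x ≡ 2 (mod 7); new modulus lcm = 272272.
    Write x = 36735 + 38896·t and substitute into x ≡ 2 (mod 7): 38896·t ≡ 2 − 36735 = -36733 (mod 7).
    Reduce coefficients mod 7: 4·t ≡ 3 (mod 7).
    The inverse of 4 mod 7 is 2 (since 4·2 = 8 = 1·7 + 1), so t ≡ 2·3 = 6 ≡ 6 (mod 7).
    Then x = 36735 + 38896·6 = 270111, valid modulo lcm(38896, 7) = 272272: x ≡ 270111 (mod 272272).
Verify against each original: 270111 mod 11 = 6, 270111 mod 13 = 10, 270111 mod 16 = 15, 270111 mod 17 = 15, 270111 mod 7 = 2.

x ≡ 270111 (mod 272272).


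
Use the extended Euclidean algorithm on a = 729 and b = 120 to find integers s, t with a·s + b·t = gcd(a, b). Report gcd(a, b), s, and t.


Euclidean algorithm on (729, 120) — divide until remainder is 0:
  729 = 6 · 120 + 9
  120 = 13 · 9 + 3
  9 = 3 · 3 + 0
gcd(729, 120) = 3.
Track Bezout coefficients alongside the remainders: start with r₀ = 729 = a·1 + b·0 (s = 1, t = 0) and r₁ = 120 = a·0 + b·1 (s = 0, t = 1); each new remainder r_{k+1} = r_{k-1} − q_k·r_k inherits s_{k+1} = s_{k-1} − q_k·s_k, t_{k+1} = t_{k-1} − q_k·t_k, so r_k = a·s_k + b·t_k at every step:
  q = 6: r = 9, s = 1 − 6·0 = 1, t = 0 − 6·1 = -6  (check: 729·1 + 120·(-6) = 9)
  q = 13: r = 3, s = 0 − 13·1 = -13, t = 1 − 13·(-6) = 79  (check: 729·(-13) + 120·79 = 3)
The row with r = 3 (the gcd) gives the Bezout coefficients s = -13, t = 79.
Result: 729 · (-13) + 120 · (79) = 3.

gcd(729, 120) = 3; s = -13, t = 79 (check: 729·(-13) + 120·79 = 3).


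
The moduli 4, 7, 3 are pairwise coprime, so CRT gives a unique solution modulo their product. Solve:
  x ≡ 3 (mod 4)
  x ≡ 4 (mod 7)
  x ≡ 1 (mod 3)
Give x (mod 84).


Moduli 4, 7, 3 are pairwise coprime; by CRT there is a unique solution modulo M = 4 · 7 · 3 = 84.
Solve pairwise, accumulating the modulus:
  Start with x ≡ 3 (mod 4).
  Combine with x ≡ 4 (mod 7): since gcd(4, 7) = 1, we get a unique residue mod 28.
    Write x = 3 + 4·t and substitute into x ≡ 4 (mod 7): 4·t ≡ 4 − 3 = 1 (mod 7).
    The inverse of 4 mod 7 is 2 (since 4·2 = 8 = 1·7 + 1), so t ≡ 2·1 = 2 ≡ 2 (mod 7).
    Then x = 3 + 4·2 = 11, valid modulo lcm(4, 7) = 28: x ≡ 11 (mod 28).
  Combine with x ≡ 1 (mod 3): since gcd(28, 3) = 1, we get a unique residue mod 84.
    Write x = 11 + 28·t and substitute into x ≡ 1 (mod 3): 28·t ≡ 1 − 11 = -10 (mod 3).
    Reduce coefficients mod 3: 1·t ≡ 2 (mod 3).
    So t ≡ 2 (mod 3).
    Then x = 11 + 28·2 = 67, valid modulo lcm(28, 3) = 84: x ≡ 67 (mod 84).
Verify: 67 mod 4 = 3 ✓, 67 mod 7 = 4 ✓, 67 mod 3 = 1 ✓.

x ≡ 67 (mod 84).


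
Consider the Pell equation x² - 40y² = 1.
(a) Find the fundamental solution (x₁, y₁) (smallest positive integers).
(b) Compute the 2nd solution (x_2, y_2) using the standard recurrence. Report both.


Step 1: Find the fundamental solution (x₁, y₁) of x² - 40y² = 1.
  Expand √40 as a continued fraction. a₀ = ⌊√40⌋ = 6; iterate m_{k+1} = d_k·a_k − m_k, d_{k+1} = (40 − m_{k+1}²)/d_k, a_{k+1} = ⌊(a₀ + m_{k+1})/d_{k+1}⌋ (starting m₀ = 0, d₀ = 1), with convergents p_k = a_k·p_{k-1} + p_{k-2}, q_k = a_k·q_{k-1} + q_{k-2} (p₋₁ = 1, q₋₁ = 0):
  k = 0: a₀ = 6; p₀/q₀ = 6/1; p₀² − 40·q₀² = 36 − 40 = -4.
  k = 1: m = 6, d = 4, a = ⌊(6 + 6)/4⌋ = 3; p/q = (3·6 + 1)/(3·1 + 0) = 19/3; p² − 40·q² = 361 − 360 = 1.
  The first convergent with p² − 40·q² = 1 gives the fundamental solution (x₁, y₁) = (19, 3).
Step 2: Apply the recurrence (x_{n+1}, y_{n+1}) = (x₁x_n + 40y₁y_n, x₁y_n + y₁x_n) repeatedly.
  From (x_1, y_1) = (19, 3): x_2 = 19·19 + 40·3·3 = 721; y_2 = 19·3 + 3·19 = 114.
Step 3: Verify x_2² - 40·y_2² = 519841 - 519840 = 1 (should be 1). ✓

(x_1, y_1) = (19, 3); (x_2, y_2) = (721, 114).


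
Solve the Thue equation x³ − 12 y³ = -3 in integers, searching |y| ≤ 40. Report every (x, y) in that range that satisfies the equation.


The equation is x³ - 12y³ = -3. For fixed y, x³ = 12·y³ − 3, so a solution requires the RHS to be a perfect cube.
Strategy: iterate y from -40 to 40, compute RHS = 12·y³ − 3, and check whether it is a (positive or negative) perfect cube.
Check small values of y:
  y = 0: RHS = -3 is not a perfect cube.
  y = 1: RHS = 9 is not a perfect cube.
  y = -1: RHS = -15 is not a perfect cube.
  y = 2: RHS = 93 is not a perfect cube.
  y = -2: RHS = -99 is not a perfect cube.
  y = 3: RHS = 321 is not a perfect cube.
  y = -3: RHS = -327 is not a perfect cube.
Continuing the search up to |y| = 40 finds no solutions either.
No (x, y) in the scanned range satisfies the equation.

No integer solutions with |y| ≤ 40.


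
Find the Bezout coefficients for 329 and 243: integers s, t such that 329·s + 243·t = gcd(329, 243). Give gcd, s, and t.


Euclidean algorithm on (329, 243) — divide until remainder is 0:
  329 = 1 · 243 + 86
  243 = 2 · 86 + 71
  86 = 1 · 71 + 15
  71 = 4 · 15 + 11
  15 = 1 · 11 + 4
  11 = 2 · 4 + 3
  4 = 1 · 3 + 1
  3 = 3 · 1 + 0
gcd(329, 243) = 1.
Track Bezout coefficients alongside the remainders: start with r₀ = 329 = a·1 + b·0 (s = 1, t = 0) and r₁ = 243 = a·0 + b·1 (s = 0, t = 1); each new remainder r_{k+1} = r_{k-1} − q_k·r_k inherits s_{k+1} = s_{k-1} − q_k·s_k, t_{k+1} = t_{k-1} − q_k·t_k, so r_k = a·s_k + b·t_k at every step:
  q = 1: r = 86, s = 1 − 1·0 = 1, t = 0 − 1·1 = -1  (check: 329·1 + 243·(-1) = 86)
  q = 2: r = 71, s = 0 − 2·1 = -2, t = 1 − 2·(-1) = 3  (check: 329·(-2) + 243·3 = 71)
  q = 1: r = 15, s = 1 − 1·(-2) = 3, t = -1 − 1·3 = -4  (check: 329·3 + 243·(-4) = 15)
  q = 4: r = 11, s = -2 − 4·3 = -14, t = 3 − 4·(-4) = 19  (check: 329·(-14) + 243·19 = 11)
  q = 1: r = 4, s = 3 − 1·(-14) = 17, t = -4 − 1·19 = -23  (check: 329·17 + 243·(-23) = 4)
  q = 2: r = 3, s = -14 − 2·17 = -48, t = 19 − 2·(-23) = 65  (check: 329·(-48) + 243·65 = 3)
  q = 1: r = 1, s = 17 − 1·(-48) = 65, t = -23 − 1·65 = -88  (check: 329·65 + 243·(-88) = 1)
The row with r = 1 (the gcd) gives the Bezout coefficients s = 65, t = -88.
Result: 329 · (65) + 243 · (-88) = 1.

gcd(329, 243) = 1; s = 65, t = -88 (check: 329·65 + 243·(-88) = 1).


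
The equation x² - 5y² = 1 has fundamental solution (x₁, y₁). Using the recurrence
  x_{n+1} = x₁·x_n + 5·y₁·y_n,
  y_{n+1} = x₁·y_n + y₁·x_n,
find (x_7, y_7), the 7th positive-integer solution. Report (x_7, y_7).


Step 1: Find the fundamental solution (x₁, y₁) of x² - 5y² = 1.
  Expand √5 as a continued fraction. a₀ = ⌊√5⌋ = 2; iterate m_{k+1} = d_k·a_k − m_k, d_{k+1} = (5 − m_{k+1}²)/d_k, a_{k+1} = ⌊(a₀ + m_{k+1})/d_{k+1}⌋ (starting m₀ = 0, d₀ = 1), with convergents p_k = a_k·p_{k-1} + p_{k-2}, q_k = a_k·q_{k-1} + q_{k-2} (p₋₁ = 1, q₋₁ = 0):
  k = 0: a₀ = 2; p₀/q₀ = 2/1; p₀² − 5·q₀² = 4 − 5 = -1.
  k = 1: m = 2, d = 1, a = ⌊(2 + 2)/1⌋ = 4; p/q = (4·2 + 1)/(4·1 + 0) = 9/4; p² − 5·q² = 81 − 80 = 1.
  The first convergent with p² − 5·q² = 1 gives the fundamental solution (x₁, y₁) = (9, 4).
Step 2: Apply the recurrence (x_{n+1}, y_{n+1}) = (x₁x_n + 5y₁y_n, x₁y_n + y₁x_n) repeatedly.
  From (x_1, y_1) = (9, 4): x_2 = 9·9 + 5·4·4 = 161; y_2 = 9·4 + 4·9 = 72.
  From (x_2, y_2) = (161, 72): x_3 = 9·161 + 5·4·72 = 2889; y_3 = 9·72 + 4·161 = 1292.
  From (x_3, y_3) = (2889, 1292): x_4 = 9·2889 + 5·4·1292 = 51841; y_4 = 9·1292 + 4·2889 = 23184.
  From (x_4, y_4) = (51841, 23184): x_5 = 9·51841 + 5·4·23184 = 930249; y_5 = 9·23184 + 4·51841 = 416020.
  From (x_5, y_5) = (930249, 416020): x_6 = 9·930249 + 5·4·416020 = 16692641; y_6 = 9·416020 + 4·930249 = 7465176.
  From (x_6, y_6) = (16692641, 7465176): x_7 = 9·16692641 + 5·4·7465176 = 299537289; y_7 = 9·7465176 + 4·16692641 = 133957148.
Step 3: Verify x_7² - 5·y_7² = 89722587501469521 - 89722587501469520 = 1 (should be 1). ✓

(x_1, y_1) = (9, 4); (x_7, y_7) = (299537289, 133957148).


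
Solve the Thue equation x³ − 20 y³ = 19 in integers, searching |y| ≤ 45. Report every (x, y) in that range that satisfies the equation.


The equation is x³ - 20y³ = 19. For fixed y, x³ = 20·y³ + 19, so a solution requires the RHS to be a perfect cube.
Strategy: iterate y from -45 to 45, compute RHS = 20·y³ + 19, and check whether it is a (positive or negative) perfect cube.
Check small values of y:
  y = 0: RHS = 19 is not a perfect cube.
  y = 1: RHS = 39 is not a perfect cube.
  y = -1: RHS = -1 = (-1)³ ⇒ x = -1 works.
  y = 2: RHS = 179 is not a perfect cube.
  y = -2: RHS = -141 is not a perfect cube.
  y = 3: RHS = 559 is not a perfect cube.
  y = -3: RHS = -521 is not a perfect cube.
Continuing the search up to |y| = 45 finds no further solutions beyond those listed.
Collected solutions: (-1, -1).

Solutions (with |y| ≤ 45): (-1, -1).


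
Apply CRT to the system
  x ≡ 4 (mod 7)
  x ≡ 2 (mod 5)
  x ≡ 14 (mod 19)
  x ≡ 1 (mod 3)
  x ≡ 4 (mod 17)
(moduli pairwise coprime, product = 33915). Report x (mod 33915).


Product of moduli M = 7 · 5 · 19 · 3 · 17 = 33915.
Merge one congruence at a time:
  Start: x ≡ 4 (mod 7).
  Combine with x ≡ 2 (mod 5); new modulus lcm = 35.
    Write x = 4 + 7·t and substitute into x ≡ 2 (mod 5): 7·t ≡ 2 − 4 = -2 (mod 5).
    Reduce coefficients mod 5: 2·t ≡ 3 (mod 5).
    The inverse of 2 mod 5 is 3 (since 2·3 = 6 = 1·5 + 1), so t ≡ 3·3 = 9 ≡ 4 (mod 5).
    Then x = 4 + 7·4 = 32, valid modulo lcm(7, 5) = 35: x ≡ 32 (mod 35).
  Combine with x ≡ 14 (mod 19); new modulus lcm = 665.
    Write x = 32 + 35·t and substitute into x ≡ 14 (mod 19): 35·t ≡ 14 − 32 = -18 (mod 19).
    Reduce coefficients mod 19: 16·t ≡ 1 (mod 19).
    The inverse of 16 mod 19 is 6 (since 16·6 = 96 = 5·19 + 1), so t ≡ 6·1 = 6 ≡ 6 (mod 19).
    Then x = 32 + 35·6 = 242, valid modulo lcm(35, 19) = 665: x ≡ 242 (mod 665).
  Combine with x ≡ 1 (mod 3); new modulus lcm = 1995.
    Write x = 242 + 665·t and substitute into x ≡ 1 (mod 3): 665·t ≡ 1 − 242 = -241 (mod 3).
    Reduce coefficients mod 3: 2·t ≡ 2 (mod 3).
    The inverse of 2 mod 3 is 2 (since 2·2 = 4 = 1·3 + 1), so t ≡ 2·2 = 4 ≡ 1 (mod 3).
    Then x = 242 + 665·1 = 907, valid modulo lcm(665, 3) = 1995: x ≡ 907 (mod 1995).
  Combine with x ≡ 4 (mod 17); new modulus lcm = 33915.
    Write x = 907 + 1995·t and substitute into x ≡ 4 (mod 17): 1995·t ≡ 4 − 907 = -903 (mod 17).
    Reduce coefficients mod 17: 6·t ≡ 15 (mod 17).
    The inverse of 6 mod 17 is 3 (since 6·3 = 18 = 1·17 + 1), so t ≡ 3·15 = 45 ≡ 11 (mod 17).
    Then x = 907 + 1995·11 = 22852, valid modulo lcm(1995, 17) = 33915: x ≡ 22852 (mod 33915).
Verify against each original: 22852 mod 7 = 4, 22852 mod 5 = 2, 22852 mod 19 = 14, 22852 mod 3 = 1, 22852 mod 17 = 4.

x ≡ 22852 (mod 33915).


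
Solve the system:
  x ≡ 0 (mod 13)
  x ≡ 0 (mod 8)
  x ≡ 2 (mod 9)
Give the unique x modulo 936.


Moduli 13, 8, 9 are pairwise coprime; by CRT there is a unique solution modulo M = 13 · 8 · 9 = 936.
Solve pairwise, accumulating the modulus:
  Start with x ≡ 0 (mod 13).
  Combine with x ≡ 0 (mod 8): since gcd(13, 8) = 1, we get a unique residue mod 104.
    Write x = 0 + 13·t and substitute into x ≡ 0 (mod 8): 13·t ≡ 0 − 0 = 0 (mod 8).
    Reduce coefficients mod 8: 5·t ≡ 0 (mod 8).
    The inverse of 5 mod 8 is 5 (since 5·5 = 25 = 3·8 + 1), so t ≡ 5·0 = 0 ≡ 0 (mod 8).
    Then x = 0 + 13·0 = 0, valid modulo lcm(13, 8) = 104: x ≡ 0 (mod 104).
  Combine with x ≡ 2 (mod 9): since gcd(104, 9) = 1, we get a unique residue mod 936.
    Write x = 0 + 104·t and substitute into x ≡ 2 (mod 9): 104·t ≡ 2 − 0 = 2 (mod 9).
    Reduce coefficients mod 9: 5·t ≡ 2 (mod 9).
    The inverse of 5 mod 9 is 2 (since 5·2 = 10 = 1·9 + 1), so t ≡ 2·2 = 4 ≡ 4 (mod 9).
    Then x = 0 + 104·4 = 416, valid modulo lcm(104, 9) = 936: x ≡ 416 (mod 936).
Verify: 416 mod 13 = 0 ✓, 416 mod 8 = 0 ✓, 416 mod 9 = 2 ✓.

x ≡ 416 (mod 936).


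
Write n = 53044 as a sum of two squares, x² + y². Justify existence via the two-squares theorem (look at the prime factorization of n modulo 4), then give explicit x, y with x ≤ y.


Step 1: Factor n = 53044 = 2^2 · 89 · 149.
Step 2: Check the mod-4 condition on each prime factor: 2 = 2 (special); 89 ≡ 1 (mod 4), exponent 1; 149 ≡ 1 (mod 4), exponent 1.
All primes ≡ 3 (mod 4) appear to even exponent (or don't appear), so by the two-squares theorem n IS expressible as a sum of two squares.
Step 3: Build a representation. Group n = k² · m with k = 2 and m = 89 · 149 = 13261 (a product of primes ≡ 1 (mod 4)); a representation of m scales to one of n via (k·x)² + (k·y)² = k²(x² + y²). Each prime p ≡ 1 (mod 4) is itself a sum of two squares; find a² by testing p − a² for a perfect square:
  89: 89 − 1² = 88, 89 − 2² = 85, 89 − 3² = 80, 89 − 4² = 73, 89 − 5² = 64 = 8² ⇒ 89 = 5² + 8².
  149: 149 − 1² = 148, 149 − 2² = 145, 149 − 3² = 140, 149 − 4² = 133, 149 − 5² = 124, 149 − 6² = 113, 149 − 7² = 100 = 10² ⇒ 149 = 7² + 10².
  Combine using the Brahmagupta–Fibonacci identity (a² + b²)(c² + d²) = (ac − bd)² + (ad + bc)² = (ac + bd)² + (ad − bc)²:
  89 · 149 = 13261: from (5² + 8²)(7² + 10²), take (5·7 − 8·10, 5·10 + 8·7) = (35 − 80, 50 + 56) = (-45, 106); dropping signs (only squares matter) gives (45, 106); check 45² + 106² = 2025 + 11236 = 13261 ✓.
  Scale by k = 2: (2·45, 2·106) = (90, 212).
Step 4: Order so x ≤ y and verify: 90² + 212² = 8100 + 44944 = 53044 = n. ✓

n = 53044 = 90² + 212² (one valid representation with x ≤ y).


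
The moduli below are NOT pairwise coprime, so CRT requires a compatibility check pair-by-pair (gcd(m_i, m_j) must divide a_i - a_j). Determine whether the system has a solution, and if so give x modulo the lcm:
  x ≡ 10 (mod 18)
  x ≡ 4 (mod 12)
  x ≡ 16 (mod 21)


Moduli 18, 12, 21 are not pairwise coprime, so CRT works modulo lcm(m_i) when all pairwise compatibility conditions hold.
Pairwise compatibility: gcd(m_i, m_j) must divide a_i - a_j for every pair.
Merge one congruence at a time:
  Start: x ≡ 10 (mod 18).
  Combine with x ≡ 4 (mod 12): gcd(18, 12) = 6; 4 - 10 = -6, which IS divisible by 6, so compatible.
    Write x = 10 + 18·t and substitute into x ≡ 4 (mod 12): 18·t ≡ 4 − 10 = -6 (mod 12).
    Divide the congruence (and modulus) by g = 6: 3·t ≡ -1 (mod 2).
    Reduce coefficients mod 2: 1·t ≡ 1 (mod 2).
    So t ≡ 1 (mod 2).
    Then x = 10 + 18·1 = 28, valid modulo lcm(18, 12) = 36: x ≡ 28 (mod 36).
  Combine with x ≡ 16 (mod 21): gcd(36, 21) = 3; 16 - 28 = -12, which IS divisible by 3, so compatible.
    Write x = 28 + 36·t and substitute into x ≡ 16 (mod 21): 36·t ≡ 16 − 28 = -12 (mod 21).
    Divide the congruence (and modulus) by g = 3: 12·t ≡ -4 (mod 7).
    Reduce coefficients mod 7: 5·t ≡ 3 (mod 7).
    The inverse of 5 mod 7 is 3 (since 5·3 = 15 = 2·7 + 1), so t ≡ 3·3 = 9 ≡ 2 (mod 7).
    Then x = 28 + 36·2 = 100, valid modulo lcm(36, 21) = 252: x ≡ 100 (mod 252).
Verify: 100 mod 18 = 10, 100 mod 12 = 4, 100 mod 21 = 16.

x ≡ 100 (mod 252).


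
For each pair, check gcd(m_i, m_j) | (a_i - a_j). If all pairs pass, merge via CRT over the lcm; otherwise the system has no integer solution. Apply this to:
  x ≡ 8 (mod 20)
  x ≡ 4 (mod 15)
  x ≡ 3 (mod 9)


Moduli 20, 15, 9 are not pairwise coprime, so CRT works modulo lcm(m_i) when all pairwise compatibility conditions hold.
Pairwise compatibility: gcd(m_i, m_j) must divide a_i - a_j for every pair.
Merge one congruence at a time:
  Start: x ≡ 8 (mod 20).
  Combine with x ≡ 4 (mod 15): gcd(20, 15) = 5, and 4 - 8 = -4 is NOT divisible by 5.
    ⇒ system is inconsistent (no integer solution).

No solution (the system is inconsistent).


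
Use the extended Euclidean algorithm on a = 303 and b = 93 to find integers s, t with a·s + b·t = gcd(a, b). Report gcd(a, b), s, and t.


Euclidean algorithm on (303, 93) — divide until remainder is 0:
  303 = 3 · 93 + 24
  93 = 3 · 24 + 21
  24 = 1 · 21 + 3
  21 = 7 · 3 + 0
gcd(303, 93) = 3.
Track Bezout coefficients alongside the remainders: start with r₀ = 303 = a·1 + b·0 (s = 1, t = 0) and r₁ = 93 = a·0 + b·1 (s = 0, t = 1); each new remainder r_{k+1} = r_{k-1} − q_k·r_k inherits s_{k+1} = s_{k-1} − q_k·s_k, t_{k+1} = t_{k-1} − q_k·t_k, so r_k = a·s_k + b·t_k at every step:
  q = 3: r = 24, s = 1 − 3·0 = 1, t = 0 − 3·1 = -3  (check: 303·1 + 93·(-3) = 24)
  q = 3: r = 21, s = 0 − 3·1 = -3, t = 1 − 3·(-3) = 10  (check: 303·(-3) + 93·10 = 21)
  q = 1: r = 3, s = 1 − 1·(-3) = 4, t = -3 − 1·10 = -13  (check: 303·4 + 93·(-13) = 3)
The row with r = 3 (the gcd) gives the Bezout coefficients s = 4, t = -13.
Result: 303 · (4) + 93 · (-13) = 3.

gcd(303, 93) = 3; s = 4, t = -13 (check: 303·4 + 93·(-13) = 3).


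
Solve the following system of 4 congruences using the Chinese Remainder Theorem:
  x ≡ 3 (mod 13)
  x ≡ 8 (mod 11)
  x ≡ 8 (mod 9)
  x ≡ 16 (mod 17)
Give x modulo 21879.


Product of moduli M = 13 · 11 · 9 · 17 = 21879.
Merge one congruence at a time:
  Start: x ≡ 3 (mod 13).
  Combine with x ≡ 8 (mod 11); new modulus lcm = 143.
    Write x = 3 + 13·t and substitute into x ≡ 8 (mod 11): 13·t ≡ 8 − 3 = 5 (mod 11).
    Reduce coefficients mod 11: 2·t ≡ 5 (mod 11).
    The inverse of 2 mod 11 is 6 (since 2·6 = 12 = 1·11 + 1), so t ≡ 6·5 = 30 ≡ 8 (mod 11).
    Then x = 3 + 13·8 = 107, valid modulo lcm(13, 11) = 143: x ≡ 107 (mod 143).
  Combine with x ≡ 8 (mod 9); new modulus lcm = 1287.
    Write x = 107 + 143·t and substitute into x ≡ 8 (mod 9): 143·t ≡ 8 − 107 = -99 (mod 9).
    Reduce coefficients mod 9: 8·t ≡ 0 (mod 9).
    The inverse of 8 mod 9 is 8 (since 8·8 = 64 = 7·9 + 1), so t ≡ 8·0 = 0 ≡ 0 (mod 9).
    Then x = 107 + 143·0 = 107, valid modulo lcm(143, 9) = 1287: x ≡ 107 (mod 1287).
  Combine with x ≡ 16 (mod 17); new modulus lcm = 21879.
    Write x = 107 + 1287·t and substitute into x ≡ 16 (mod 17): 1287·t ≡ 16 − 107 = -91 (mod 17).
    Reduce coefficients mod 17: 12·t ≡ 11 (mod 17).
    The inverse of 12 mod 17 is 10 (since 12·10 = 120 = 7·17 + 1), so t ≡ 10·11 = 110 ≡ 8 (mod 17).
    Then x = 107 + 1287·8 = 10403, valid modulo lcm(1287, 17) = 21879: x ≡ 10403 (mod 21879).
Verify against each original: 10403 mod 13 = 3, 10403 mod 11 = 8, 10403 mod 9 = 8, 10403 mod 17 = 16.

x ≡ 10403 (mod 21879).


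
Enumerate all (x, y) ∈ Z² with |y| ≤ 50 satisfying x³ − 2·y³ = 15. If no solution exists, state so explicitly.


The equation is x³ - 2y³ = 15. For fixed y, x³ = 2·y³ + 15, so a solution requires the RHS to be a perfect cube.
Strategy: iterate y from -50 to 50, compute RHS = 2·y³ + 15, and check whether it is a (positive or negative) perfect cube.
Check small values of y:
  y = 0: RHS = 15 is not a perfect cube.
  y = 1: RHS = 17 is not a perfect cube.
  y = -1: RHS = 13 is not a perfect cube.
  y = 2: RHS = 31 is not a perfect cube.
  y = -2: RHS = -1 = (-1)³ ⇒ x = -1 works.
  y = 3: RHS = 69 is not a perfect cube.
  y = -3: RHS = -39 is not a perfect cube.
Continuing the search up to |y| = 50 finds no further solutions beyond those listed.
Collected solutions: (-1, -2).

Solutions (with |y| ≤ 50): (-1, -2).


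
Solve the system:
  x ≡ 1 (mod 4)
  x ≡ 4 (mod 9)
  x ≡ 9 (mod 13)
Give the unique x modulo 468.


Moduli 4, 9, 13 are pairwise coprime; by CRT there is a unique solution modulo M = 4 · 9 · 13 = 468.
Solve pairwise, accumulating the modulus:
  Start with x ≡ 1 (mod 4).
  Combine with x ≡ 4 (mod 9): since gcd(4, 9) = 1, we get a unique residue mod 36.
    Write x = 1 + 4·t and substitute into x ≡ 4 (mod 9): 4·t ≡ 4 − 1 = 3 (mod 9).
    The inverse of 4 mod 9 is 7 (since 4·7 = 28 = 3·9 + 1), so t ≡ 7·3 = 21 ≡ 3 (mod 9).
    Then x = 1 + 4·3 = 13, valid modulo lcm(4, 9) = 36: x ≡ 13 (mod 36).
  Combine with x ≡ 9 (mod 13): since gcd(36, 13) = 1, we get a unique residue mod 468.
    Write x = 13 + 36·t and substitute into x ≡ 9 (mod 13): 36·t ≡ 9 − 13 = -4 (mod 13).
    Reduce coefficients mod 13: 10·t ≡ 9 (mod 13).
    The inverse of 10 mod 13 is 4 (since 10·4 = 40 = 3·13 + 1), so t ≡ 4·9 = 36 ≡ 10 (mod 13).
    Then x = 13 + 36·10 = 373, valid modulo lcm(36, 13) = 468: x ≡ 373 (mod 468).
Verify: 373 mod 4 = 1 ✓, 373 mod 9 = 4 ✓, 373 mod 13 = 9 ✓.

x ≡ 373 (mod 468).


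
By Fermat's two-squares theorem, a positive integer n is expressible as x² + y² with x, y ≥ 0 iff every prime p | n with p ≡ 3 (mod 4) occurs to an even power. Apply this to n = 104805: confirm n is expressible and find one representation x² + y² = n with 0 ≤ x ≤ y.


Step 1: Factor n = 104805 = 3^2 · 5 · 17 · 137.
Step 2: Check the mod-4 condition on each prime factor: 3 ≡ 3 (mod 4), exponent 2 (must be even); 5 ≡ 1 (mod 4), exponent 1; 17 ≡ 1 (mod 4), exponent 1; 137 ≡ 1 (mod 4), exponent 1.
All primes ≡ 3 (mod 4) appear to even exponent (or don't appear), so by the two-squares theorem n IS expressible as a sum of two squares.
Step 3: Build a representation. Group n = k² · m with k = 3 and m = 5 · 17 · 137 = 11645 (a product of primes ≡ 1 (mod 4)); a representation of m scales to one of n via (k·x)² + (k·y)² = k²(x² + y²). Each prime p ≡ 1 (mod 4) is itself a sum of two squares; find a² by testing p − a² for a perfect square:
  5: 5 − 1² = 4 = 2² ⇒ 5 = 1² + 2².
  17: 17 − 1² = 16 = 4² ⇒ 17 = 1² + 4².
  137: 137 − 1² = 136, 137 − 2² = 133, 137 − 3² = 128, 137 − 4² = 121 = 11² ⇒ 137 = 4² + 11².
  Combine using the Brahmagupta–Fibonacci identity (a² + b²)(c² + d²) = (ac − bd)² + (ad + bc)² = (ac + bd)² + (ad − bc)²:
  5 · 17 = 85: from (1² + 2²)(1² + 4²), take (1·1 − 2·4, 1·4 + 2·1) = (1 − 8, 4 + 2) = (-7, 6); dropping signs (only squares matter) gives (7, 6); check 7² + 6² = 49 + 36 = 85 ✓.
  85 · 137 = 11645: from (7² + 6²)(4² + 11²), take (7·4 − 6·11, 7·11 + 6·4) = (28 − 66, 77 + 24) = (-38, 101); dropping signs (only squares matter) gives (38, 101); check 38² + 101² = 1444 + 10201 = 11645 ✓.
  Scale by k = 3: (3·38, 3·101) = (114, 303).
Step 4: Order so x ≤ y and verify: 114² + 303² = 12996 + 91809 = 104805 = n. ✓

n = 104805 = 114² + 303² (one valid representation with x ≤ y).


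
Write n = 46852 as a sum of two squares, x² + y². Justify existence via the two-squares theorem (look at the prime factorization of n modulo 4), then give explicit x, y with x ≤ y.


Step 1: Factor n = 46852 = 2^2 · 13 · 17 · 53.
Step 2: Check the mod-4 condition on each prime factor: 2 = 2 (special); 13 ≡ 1 (mod 4), exponent 1; 17 ≡ 1 (mod 4), exponent 1; 53 ≡ 1 (mod 4), exponent 1.
All primes ≡ 3 (mod 4) appear to even exponent (or don't appear), so by the two-squares theorem n IS expressible as a sum of two squares.
Step 3: Build a representation. Group n = k² · m with k = 2 and m = 13 · 17 · 53 = 11713 (a product of primes ≡ 1 (mod 4)); a representation of m scales to one of n via (k·x)² + (k·y)² = k²(x² + y²). Each prime p ≡ 1 (mod 4) is itself a sum of two squares; find a² by testing p − a² for a perfect square:
  13: 13 − 1² = 12, 13 − 2² = 9 = 3² ⇒ 13 = 2² + 3².
  17: 17 − 1² = 16 = 4² ⇒ 17 = 1² + 4².
  53: 53 − 1² = 52, 53 − 2² = 49 = 7² ⇒ 53 = 2² + 7².
  Combine using the Brahmagupta–Fibonacci identity (a² + b²)(c² + d²) = (ac − bd)² + (ad + bc)² = (ac + bd)² + (ad − bc)²:
  13 · 17 = 221: from (2² + 3²)(1² + 4²), take (2·1 − 3·4, 2·4 + 3·1) = (2 − 12, 8 + 3) = (-10, 11); dropping signs (only squares matter) gives (10, 11); check 10² + 11² = 100 + 121 = 221 ✓.
  221 · 53 = 11713: from (10² + 11²)(2² + 7²), take (10·2 − 11·7, 10·7 + 11·2) = (20 − 77, 70 + 22) = (-57, 92); dropping signs (only squares matter) gives (57, 92); check 57² + 92² = 3249 + 8464 = 11713 ✓.
  Scale by k = 2: (2·57, 2·92) = (114, 184).
Step 4: Order so x ≤ y and verify: 114² + 184² = 12996 + 33856 = 46852 = n. ✓

n = 46852 = 114² + 184² (one valid representation with x ≤ y).


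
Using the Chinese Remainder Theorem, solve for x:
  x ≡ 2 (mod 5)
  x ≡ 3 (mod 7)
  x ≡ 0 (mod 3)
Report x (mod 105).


Moduli 5, 7, 3 are pairwise coprime; by CRT there is a unique solution modulo M = 5 · 7 · 3 = 105.
Solve pairwise, accumulating the modulus:
  Start with x ≡ 2 (mod 5).
  Combine with x ≡ 3 (mod 7): since gcd(5, 7) = 1, we get a unique residue mod 35.
    Write x = 2 + 5·t and substitute into x ≡ 3 (mod 7): 5·t ≡ 3 − 2 = 1 (mod 7).
    The inverse of 5 mod 7 is 3 (since 5·3 = 15 = 2·7 + 1), so t ≡ 3·1 = 3 ≡ 3 (mod 7).
    Then x = 2 + 5·3 = 17, valid modulo lcm(5, 7) = 35: x ≡ 17 (mod 35).
  Combine with x ≡ 0 (mod 3): since gcd(35, 3) = 1, we get a unique residue mod 105.
    Write x = 17 + 35·t and substitute into x ≡ 0 (mod 3): 35·t ≡ 0 − 17 = -17 (mod 3).
    Reduce coefficients mod 3: 2·t ≡ 1 (mod 3).
    The inverse of 2 mod 3 is 2 (since 2·2 = 4 = 1·3 + 1), so t ≡ 2·1 = 2 ≡ 2 (mod 3).
    Then x = 17 + 35·2 = 87, valid modulo lcm(35, 3) = 105: x ≡ 87 (mod 105).
Verify: 87 mod 5 = 2 ✓, 87 mod 7 = 3 ✓, 87 mod 3 = 0 ✓.

x ≡ 87 (mod 105).


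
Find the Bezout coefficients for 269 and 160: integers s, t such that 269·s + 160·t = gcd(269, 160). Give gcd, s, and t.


Euclidean algorithm on (269, 160) — divide until remainder is 0:
  269 = 1 · 160 + 109
  160 = 1 · 109 + 51
  109 = 2 · 51 + 7
  51 = 7 · 7 + 2
  7 = 3 · 2 + 1
  2 = 2 · 1 + 0
gcd(269, 160) = 1.
Track Bezout coefficients alongside the remainders: start with r₀ = 269 = a·1 + b·0 (s = 1, t = 0) and r₁ = 160 = a·0 + b·1 (s = 0, t = 1); each new remainder r_{k+1} = r_{k-1} − q_k·r_k inherits s_{k+1} = s_{k-1} − q_k·s_k, t_{k+1} = t_{k-1} − q_k·t_k, so r_k = a·s_k + b·t_k at every step:
  q = 1: r = 109, s = 1 − 1·0 = 1, t = 0 − 1·1 = -1  (check: 269·1 + 160·(-1) = 109)
  q = 1: r = 51, s = 0 − 1·1 = -1, t = 1 − 1·(-1) = 2  (check: 269·(-1) + 160·2 = 51)
  q = 2: r = 7, s = 1 − 2·(-1) = 3, t = -1 − 2·2 = -5  (check: 269·3 + 160·(-5) = 7)
  q = 7: r = 2, s = -1 − 7·3 = -22, t = 2 − 7·(-5) = 37  (check: 269·(-22) + 160·37 = 2)
  q = 3: r = 1, s = 3 − 3·(-22) = 69, t = -5 − 3·37 = -116  (check: 269·69 + 160·(-116) = 1)
The row with r = 1 (the gcd) gives the Bezout coefficients s = 69, t = -116.
Result: 269 · (69) + 160 · (-116) = 1.

gcd(269, 160) = 1; s = 69, t = -116 (check: 269·69 + 160·(-116) = 1).
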